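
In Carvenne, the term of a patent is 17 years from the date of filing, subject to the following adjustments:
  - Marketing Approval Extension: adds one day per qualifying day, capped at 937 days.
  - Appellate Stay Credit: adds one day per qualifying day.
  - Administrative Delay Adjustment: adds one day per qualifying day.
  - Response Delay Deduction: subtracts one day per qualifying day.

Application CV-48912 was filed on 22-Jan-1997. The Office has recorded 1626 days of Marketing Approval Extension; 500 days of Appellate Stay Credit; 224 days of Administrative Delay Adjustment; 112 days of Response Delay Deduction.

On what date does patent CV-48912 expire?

Base term: filing date + 17 years → 22 January 2014.
Marketing Approval Extension: 1626 days claimed exceeds the 937-day cap, so +937 days → 16 August 2016.
Appellate Stay Credit: +500 days → 29 December 2017.
Administrative Delay Adjustment: +224 days → 10 August 2018.
Response Delay Deduction: −112 days → 20 April 2018.

2018-04-20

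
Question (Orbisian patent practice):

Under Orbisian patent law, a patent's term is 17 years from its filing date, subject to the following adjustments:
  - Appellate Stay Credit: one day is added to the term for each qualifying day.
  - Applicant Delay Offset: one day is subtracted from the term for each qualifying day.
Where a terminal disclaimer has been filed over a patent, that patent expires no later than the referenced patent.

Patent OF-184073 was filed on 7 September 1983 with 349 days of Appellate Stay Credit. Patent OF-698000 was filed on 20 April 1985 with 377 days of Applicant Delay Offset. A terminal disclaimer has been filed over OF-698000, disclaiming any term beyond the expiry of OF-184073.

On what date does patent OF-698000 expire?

Natural term of OF-698000:
  Base: filing + 17 years → 20 April 2002.
  Applicant Delay Offset: −377 days → 8 April 2001.
Expiry of referenced patent OF-184073:
  Base: filing + 17 years → 7 September 2000.
  Appellate Stay Credit: +349 days → 22 August 2001.
Terminal disclaimer: OF-698000 expires on the earlier of 8 April 2001 and 22 August 2001.

2001-04-08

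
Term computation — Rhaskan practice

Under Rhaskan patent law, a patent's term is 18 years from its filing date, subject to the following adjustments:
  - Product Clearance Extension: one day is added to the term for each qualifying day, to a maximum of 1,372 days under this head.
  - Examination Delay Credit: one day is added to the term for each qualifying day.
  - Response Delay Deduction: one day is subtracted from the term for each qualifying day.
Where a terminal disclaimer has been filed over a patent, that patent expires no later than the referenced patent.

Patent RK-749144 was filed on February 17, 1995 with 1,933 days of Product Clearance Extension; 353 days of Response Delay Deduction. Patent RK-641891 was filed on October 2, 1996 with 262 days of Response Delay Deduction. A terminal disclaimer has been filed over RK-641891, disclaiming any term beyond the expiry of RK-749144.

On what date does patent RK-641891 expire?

Natural term of RK-641891:
  Base: filing + 18 years → 2 October 2014.
  Response Delay Deduction: −262 days → 13 January 2014.
Expiry of referenced patent RK-749144:
  Base: filing + 18 years → 17 February 2013.
  Product Clearance Extension: 1933 days claimed exceeds the 1372-day cap, so +1372 days → 20 November 2016.
  Response Delay Deduction: −353 days → 3 December 2015.
Terminal disclaimer: RK-641891 expires on the earlier of 13 January 2014 and 3 December 2015.

2014-01-13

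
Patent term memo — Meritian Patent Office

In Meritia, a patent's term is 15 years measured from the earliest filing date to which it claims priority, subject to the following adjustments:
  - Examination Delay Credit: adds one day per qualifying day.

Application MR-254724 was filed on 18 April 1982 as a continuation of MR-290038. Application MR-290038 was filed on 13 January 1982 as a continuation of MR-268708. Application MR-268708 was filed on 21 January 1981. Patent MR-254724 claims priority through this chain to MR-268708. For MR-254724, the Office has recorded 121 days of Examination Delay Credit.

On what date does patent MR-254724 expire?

Earliest priority filing: 21 January 1981.
Base term: 21 January 1981 + 15 years → 21 January 1996.
Examination Delay Credit: +121 days → 21 May 1996.

May 21, 1996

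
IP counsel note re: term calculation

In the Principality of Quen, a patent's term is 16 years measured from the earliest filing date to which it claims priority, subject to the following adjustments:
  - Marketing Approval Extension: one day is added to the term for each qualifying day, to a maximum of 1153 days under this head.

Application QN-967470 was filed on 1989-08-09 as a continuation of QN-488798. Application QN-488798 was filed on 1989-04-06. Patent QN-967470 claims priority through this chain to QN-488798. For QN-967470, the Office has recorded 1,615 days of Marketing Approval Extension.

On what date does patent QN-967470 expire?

June 2, 2008

Earliest priority filing: 6 April 1989.
Base term: 6 April 1989 + 16 years → 6 April 2005.
Marketing Approval Extension: 1615 days claimed exceeds the 1153-day cap, so +1153 days → 2 June 2008.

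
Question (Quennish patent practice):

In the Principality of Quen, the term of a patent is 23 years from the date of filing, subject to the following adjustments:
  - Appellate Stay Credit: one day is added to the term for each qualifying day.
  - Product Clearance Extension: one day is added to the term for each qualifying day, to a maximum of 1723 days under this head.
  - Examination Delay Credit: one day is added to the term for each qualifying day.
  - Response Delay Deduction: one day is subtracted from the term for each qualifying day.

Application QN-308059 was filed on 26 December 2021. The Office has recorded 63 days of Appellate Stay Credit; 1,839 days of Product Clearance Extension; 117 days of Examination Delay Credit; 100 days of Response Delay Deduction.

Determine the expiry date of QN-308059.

December 3, 2049

Base term: filing date + 23 years → 26 December 2044.
Appellate Stay Credit: +63 days → 27 February 2045.
Product Clearance Extension: 1839 days claimed exceeds the 1723-day cap, so +1723 days → 16 November 2049.
Examination Delay Credit: +117 days → 13 March 2050.
Response Delay Deduction: −100 days → 3 December 2049.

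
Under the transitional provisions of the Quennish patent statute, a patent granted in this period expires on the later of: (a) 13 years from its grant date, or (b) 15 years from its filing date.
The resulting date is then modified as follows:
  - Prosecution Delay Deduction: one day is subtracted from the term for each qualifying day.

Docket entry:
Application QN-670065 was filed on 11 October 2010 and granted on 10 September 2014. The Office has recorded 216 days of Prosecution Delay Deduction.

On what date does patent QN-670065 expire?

(a) grant + 13 years → 10 September 2027.
(b) filing + 15 years → 11 October 2025.
Later of the two: 10 September 2027.
Prosecution Delay Deduction: −216 days → 6 February 2027.

2027-02-06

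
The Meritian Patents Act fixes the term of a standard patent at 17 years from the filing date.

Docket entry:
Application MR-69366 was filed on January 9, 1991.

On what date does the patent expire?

Filing date + 17 years → 9 January 2008.

January 9, 2008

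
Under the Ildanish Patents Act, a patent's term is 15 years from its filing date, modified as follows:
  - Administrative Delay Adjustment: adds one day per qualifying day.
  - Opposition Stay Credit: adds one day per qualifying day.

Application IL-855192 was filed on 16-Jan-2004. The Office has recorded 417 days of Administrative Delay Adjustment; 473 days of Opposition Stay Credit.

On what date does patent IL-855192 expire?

Base term: filing date + 15 years → 16 January 2019.
Administrative Delay Adjustment: +417 days → 8 March 2020.
Opposition Stay Credit: +473 days → 24 June 2021.

2021-06-24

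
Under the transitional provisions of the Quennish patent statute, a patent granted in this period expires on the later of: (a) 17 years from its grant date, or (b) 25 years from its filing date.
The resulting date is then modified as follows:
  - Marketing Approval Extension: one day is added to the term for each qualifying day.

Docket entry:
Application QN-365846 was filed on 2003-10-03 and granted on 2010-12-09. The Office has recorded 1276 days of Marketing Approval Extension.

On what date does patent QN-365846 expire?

(a) grant + 17 years → 9 December 2027.
(b) filing + 25 years → 3 October 2028.
Later of the two: 3 October 2028.
Marketing Approval Extension: +1276 days → 1 April 2032.

April 1, 2032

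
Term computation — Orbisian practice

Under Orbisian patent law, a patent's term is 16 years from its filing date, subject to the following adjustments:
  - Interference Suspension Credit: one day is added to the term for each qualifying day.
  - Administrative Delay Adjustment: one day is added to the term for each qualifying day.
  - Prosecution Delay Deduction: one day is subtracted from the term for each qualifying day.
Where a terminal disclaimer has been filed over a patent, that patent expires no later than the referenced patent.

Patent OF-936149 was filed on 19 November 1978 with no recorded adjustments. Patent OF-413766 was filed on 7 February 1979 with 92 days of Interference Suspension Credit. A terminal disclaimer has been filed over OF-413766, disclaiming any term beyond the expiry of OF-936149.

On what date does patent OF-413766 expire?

1994-11-19

Natural term of OF-413766:
  Base: filing + 16 years → 7 February 1995.
  Interference Suspension Credit: +92 days → 10 May 1995.
Expiry of referenced patent OF-936149:
  Base: filing + 16 years → 19 November 1994.
Terminal disclaimer: OF-413766 expires on the earlier of 10 May 1995 and 19 November 1994.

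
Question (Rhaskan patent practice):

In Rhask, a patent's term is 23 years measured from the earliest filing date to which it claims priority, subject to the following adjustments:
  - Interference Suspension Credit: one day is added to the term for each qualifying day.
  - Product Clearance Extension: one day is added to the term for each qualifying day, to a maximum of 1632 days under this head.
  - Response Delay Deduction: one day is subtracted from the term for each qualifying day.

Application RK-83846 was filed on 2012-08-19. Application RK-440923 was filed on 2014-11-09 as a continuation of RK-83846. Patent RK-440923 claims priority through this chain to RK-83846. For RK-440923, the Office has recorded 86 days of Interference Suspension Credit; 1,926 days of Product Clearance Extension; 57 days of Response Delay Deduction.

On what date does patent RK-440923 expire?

Earliest priority filing: 19 August 2012.
Base term: 19 August 2012 + 23 years → 19 August 2035.
Interference Suspension Credit: +86 days → 13 November 2035.
Product Clearance Extension: 1926 days claimed exceeds the 1632-day cap, so +1632 days → 2 May 2040.
Response Delay Deduction: −57 days → 6 March 2040.

2040-03-06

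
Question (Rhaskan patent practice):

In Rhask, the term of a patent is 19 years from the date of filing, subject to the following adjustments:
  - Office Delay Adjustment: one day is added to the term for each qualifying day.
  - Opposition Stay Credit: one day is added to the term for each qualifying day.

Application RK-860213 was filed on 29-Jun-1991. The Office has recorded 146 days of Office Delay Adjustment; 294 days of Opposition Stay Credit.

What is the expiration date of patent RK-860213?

September 12, 2011

Base term: filing date + 19 years → 29 June 2010.
Office Delay Adjustment: +146 days → 22 November 2010.
Opposition Stay Credit: +294 days → 12 September 2011.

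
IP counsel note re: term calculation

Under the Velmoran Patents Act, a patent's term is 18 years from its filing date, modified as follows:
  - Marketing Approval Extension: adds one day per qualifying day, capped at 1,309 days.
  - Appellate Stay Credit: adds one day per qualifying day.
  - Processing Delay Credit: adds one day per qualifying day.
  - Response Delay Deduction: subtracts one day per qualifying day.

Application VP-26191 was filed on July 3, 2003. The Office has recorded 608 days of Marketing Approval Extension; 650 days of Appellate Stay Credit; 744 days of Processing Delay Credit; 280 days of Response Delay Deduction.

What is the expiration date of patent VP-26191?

Base term: filing date + 18 years → 3 July 2021.
Marketing Approval Extension: 608 days (within the 1309-day cap) → +608 days → 3 March 2023.
Appellate Stay Credit: +650 days → 12 December 2024.
Processing Delay Credit: +744 days → 26 December 2026.
Response Delay Deduction: −280 days → 21 March 2026.

March 21, 2026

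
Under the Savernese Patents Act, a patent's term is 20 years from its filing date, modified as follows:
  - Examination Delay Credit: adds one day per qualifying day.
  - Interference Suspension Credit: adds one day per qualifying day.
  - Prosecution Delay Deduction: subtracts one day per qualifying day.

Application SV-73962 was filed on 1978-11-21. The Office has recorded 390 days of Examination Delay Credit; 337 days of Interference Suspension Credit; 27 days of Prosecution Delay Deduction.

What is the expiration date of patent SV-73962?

Base term: filing date + 20 years → 21 November 1998.
Examination Delay Credit: +390 days → 16 December 1999.
Interference Suspension Credit: +337 days → 17 November 2000.
Prosecution Delay Deduction: −27 days → 21 October 2000.

2000-10-21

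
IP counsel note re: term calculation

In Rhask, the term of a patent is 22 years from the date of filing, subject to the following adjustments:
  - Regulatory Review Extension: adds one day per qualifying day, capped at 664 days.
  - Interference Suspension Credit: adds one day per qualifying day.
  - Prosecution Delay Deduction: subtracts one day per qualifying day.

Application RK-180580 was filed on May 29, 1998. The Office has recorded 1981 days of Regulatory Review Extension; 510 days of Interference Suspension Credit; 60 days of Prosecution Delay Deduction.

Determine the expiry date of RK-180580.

2023-06-17

Base term: filing date + 22 years → 29 May 2020.
Regulatory Review Extension: 1981 days claimed exceeds the 664-day cap, so +664 days → 24 March 2022.
Interference Suspension Credit: +510 days → 16 August 2023.
Prosecution Delay Deduction: −60 days → 17 June 2023.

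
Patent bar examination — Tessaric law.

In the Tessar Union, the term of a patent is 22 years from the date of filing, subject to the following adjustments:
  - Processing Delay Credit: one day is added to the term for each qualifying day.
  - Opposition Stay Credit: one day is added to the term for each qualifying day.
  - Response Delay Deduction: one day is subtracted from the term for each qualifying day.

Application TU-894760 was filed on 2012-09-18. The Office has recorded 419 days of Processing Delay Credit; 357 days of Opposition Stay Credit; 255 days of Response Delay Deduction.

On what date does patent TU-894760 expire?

Base term: filing date + 22 years → 18 September 2034.
Processing Delay Credit: +419 days → 11 November 2035.
Opposition Stay Credit: +357 days → 2 November 2036.
Response Delay Deduction: −255 days → 21 February 2036.

2036-02-21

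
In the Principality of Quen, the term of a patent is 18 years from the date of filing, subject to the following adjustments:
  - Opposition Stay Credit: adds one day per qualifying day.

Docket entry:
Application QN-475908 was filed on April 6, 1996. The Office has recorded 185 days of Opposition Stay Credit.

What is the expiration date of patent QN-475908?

2014-10-08

Base term: filing date + 18 years → 6 April 2014.
Opposition Stay Credit: +185 days → 8 October 2014.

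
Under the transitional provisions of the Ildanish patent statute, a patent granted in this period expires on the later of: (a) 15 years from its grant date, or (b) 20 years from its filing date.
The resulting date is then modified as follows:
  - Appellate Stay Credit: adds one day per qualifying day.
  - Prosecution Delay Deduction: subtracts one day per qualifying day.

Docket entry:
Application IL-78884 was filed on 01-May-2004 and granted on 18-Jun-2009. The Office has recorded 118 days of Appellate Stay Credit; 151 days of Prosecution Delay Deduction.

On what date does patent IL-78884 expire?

(a) grant + 15 years → 18 June 2024.
(b) filing + 20 years → 1 May 2024.
Later of the two: 18 June 2024.
Appellate Stay Credit: +118 days → 14 October 2024.
Prosecution Delay Deduction: −151 days → 16 May 2024.

2024-05-16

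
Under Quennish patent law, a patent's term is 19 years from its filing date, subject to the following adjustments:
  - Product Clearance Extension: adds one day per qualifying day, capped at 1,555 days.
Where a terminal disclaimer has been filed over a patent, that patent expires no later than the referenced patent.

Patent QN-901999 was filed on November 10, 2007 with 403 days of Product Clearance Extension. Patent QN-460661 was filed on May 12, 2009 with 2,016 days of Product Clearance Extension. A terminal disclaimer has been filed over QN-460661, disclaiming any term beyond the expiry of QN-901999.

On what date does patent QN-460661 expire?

Natural term of QN-460661:
  Base: filing + 19 years → 12 May 2028.
  Product Clearance Extension: 2016 days claimed exceeds the 1555-day cap, so +1555 days → 14 August 2032.
Expiry of referenced patent QN-901999:
  Base: filing + 19 years → 10 November 2026.
  Product Clearance Extension: 403 days (within the 1555-day cap) → +403 days → 18 December 2027.
Terminal disclaimer: QN-460661 expires on the earlier of 14 August 2032 and 18 December 2027.

2027-12-18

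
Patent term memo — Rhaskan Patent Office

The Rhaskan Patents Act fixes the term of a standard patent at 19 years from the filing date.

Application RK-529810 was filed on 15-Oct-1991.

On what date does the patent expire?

Filing date + 19 years → 15 October 2010.

October 15, 2010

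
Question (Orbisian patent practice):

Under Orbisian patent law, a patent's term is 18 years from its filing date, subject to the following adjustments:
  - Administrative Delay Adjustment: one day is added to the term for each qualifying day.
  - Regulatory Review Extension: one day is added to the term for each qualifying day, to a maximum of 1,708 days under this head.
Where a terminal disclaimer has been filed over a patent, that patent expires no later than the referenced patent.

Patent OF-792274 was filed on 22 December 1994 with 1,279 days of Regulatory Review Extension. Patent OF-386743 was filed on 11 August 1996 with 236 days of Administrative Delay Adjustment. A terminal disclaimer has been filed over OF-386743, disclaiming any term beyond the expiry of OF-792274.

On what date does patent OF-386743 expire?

Natural term of OF-386743:
  Base: filing + 18 years → 11 August 2014.
  Administrative Delay Adjustment: +236 days → 4 April 2015.
Expiry of referenced patent OF-792274:
  Base: filing + 18 years → 22 December 2012.
  Regulatory Review Extension: 1279 days (within the 1708-day cap) → +1279 days → 23 June 2016.
Terminal disclaimer: OF-386743 expires on the earlier of 4 April 2015 and 23 June 2016.

April 4, 2015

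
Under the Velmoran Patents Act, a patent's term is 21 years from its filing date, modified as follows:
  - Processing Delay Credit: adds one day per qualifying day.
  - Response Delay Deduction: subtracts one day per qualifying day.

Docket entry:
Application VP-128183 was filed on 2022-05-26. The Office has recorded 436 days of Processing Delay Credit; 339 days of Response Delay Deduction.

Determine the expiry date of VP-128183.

2043-08-31

Base term: filing date + 21 years → 26 May 2043.
Processing Delay Credit: +436 days → 4 August 2044.
Response Delay Deduction: −339 days → 31 August 2043.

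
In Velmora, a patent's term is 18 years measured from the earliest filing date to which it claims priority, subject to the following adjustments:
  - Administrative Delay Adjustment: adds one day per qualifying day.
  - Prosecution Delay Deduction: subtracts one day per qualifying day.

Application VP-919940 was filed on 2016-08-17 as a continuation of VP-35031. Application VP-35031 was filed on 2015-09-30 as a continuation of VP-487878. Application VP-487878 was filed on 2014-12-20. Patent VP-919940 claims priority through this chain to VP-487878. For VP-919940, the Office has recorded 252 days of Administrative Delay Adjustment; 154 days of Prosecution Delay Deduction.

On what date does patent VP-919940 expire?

Earliest priority filing: 20 December 2014.
Base term: 20 December 2014 + 18 years → 20 December 2032.
Administrative Delay Adjustment: +252 days → 29 August 2033.
Prosecution Delay Deduction: −154 days → 28 March 2033.

2033-03-28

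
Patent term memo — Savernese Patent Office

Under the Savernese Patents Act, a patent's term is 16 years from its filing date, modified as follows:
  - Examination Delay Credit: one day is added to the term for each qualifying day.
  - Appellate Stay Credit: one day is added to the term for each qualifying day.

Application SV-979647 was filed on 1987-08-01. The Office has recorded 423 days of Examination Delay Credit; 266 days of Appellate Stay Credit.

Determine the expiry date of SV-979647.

2005-06-20

Base term: filing date + 16 years → 1 August 2003.
Examination Delay Credit: +423 days → 27 September 2004.
Appellate Stay Credit: +266 days → 20 June 2005.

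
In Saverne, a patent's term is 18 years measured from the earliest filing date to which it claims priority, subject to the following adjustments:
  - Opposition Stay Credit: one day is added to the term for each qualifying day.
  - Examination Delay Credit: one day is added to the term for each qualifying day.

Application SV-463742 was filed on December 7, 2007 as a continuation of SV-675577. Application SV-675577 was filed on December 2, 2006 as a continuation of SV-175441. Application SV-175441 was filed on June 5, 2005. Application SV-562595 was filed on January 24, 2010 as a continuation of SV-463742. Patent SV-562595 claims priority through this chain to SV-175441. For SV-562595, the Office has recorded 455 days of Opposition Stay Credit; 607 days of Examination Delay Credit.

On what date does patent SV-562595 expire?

Earliest priority filing: 5 June 2005.
Base term: 5 June 2005 + 18 years → 5 June 2023.
Opposition Stay Credit: +455 days → 2 September 2024.
Examination Delay Credit: +607 days → 2 May 2026.

May 2, 2026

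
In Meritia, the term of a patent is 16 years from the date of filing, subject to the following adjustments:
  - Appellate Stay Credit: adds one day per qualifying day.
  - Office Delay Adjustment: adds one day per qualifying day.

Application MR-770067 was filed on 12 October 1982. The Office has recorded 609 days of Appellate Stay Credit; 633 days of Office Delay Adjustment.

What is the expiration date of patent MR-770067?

Base term: filing date + 16 years → 12 October 1998.
Appellate Stay Credit: +609 days → 12 June 2000.
Office Delay Adjustment: +633 days → 7 March 2002.

2002-03-07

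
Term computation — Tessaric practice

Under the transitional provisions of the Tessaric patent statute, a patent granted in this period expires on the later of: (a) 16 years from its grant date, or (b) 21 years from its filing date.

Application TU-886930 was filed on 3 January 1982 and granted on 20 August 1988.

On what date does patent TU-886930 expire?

(a) grant + 16 years → 20 August 2004.
(b) filing + 21 years → 3 January 2003.
Later of the two: 20 August 2004.

2004-08-20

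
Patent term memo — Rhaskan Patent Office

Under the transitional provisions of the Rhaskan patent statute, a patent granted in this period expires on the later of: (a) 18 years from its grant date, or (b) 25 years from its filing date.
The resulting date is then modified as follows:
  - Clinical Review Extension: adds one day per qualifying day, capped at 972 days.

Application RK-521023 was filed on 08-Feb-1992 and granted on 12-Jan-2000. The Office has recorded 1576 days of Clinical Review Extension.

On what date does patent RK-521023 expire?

(a) grant + 18 years → 12 January 2018.
(b) filing + 25 years → 8 February 2017.
Later of the two: 12 January 2018.
Clinical Review Extension: 1576 days claimed exceeds the 972-day cap, so +972 days → 10 September 2020.

2020-09-10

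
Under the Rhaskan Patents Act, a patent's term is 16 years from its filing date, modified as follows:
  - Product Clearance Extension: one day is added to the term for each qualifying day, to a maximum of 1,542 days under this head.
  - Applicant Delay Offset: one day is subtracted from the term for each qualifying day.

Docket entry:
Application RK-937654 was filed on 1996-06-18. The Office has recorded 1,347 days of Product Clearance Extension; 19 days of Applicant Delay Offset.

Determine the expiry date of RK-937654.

Base term: filing date + 16 years → 18 June 2012.
Product Clearance Extension: 1347 days (within the 1542-day cap) → +1347 days → 25 February 2016.
Applicant Delay Offset: −19 days → 6 February 2016.

February 6, 2016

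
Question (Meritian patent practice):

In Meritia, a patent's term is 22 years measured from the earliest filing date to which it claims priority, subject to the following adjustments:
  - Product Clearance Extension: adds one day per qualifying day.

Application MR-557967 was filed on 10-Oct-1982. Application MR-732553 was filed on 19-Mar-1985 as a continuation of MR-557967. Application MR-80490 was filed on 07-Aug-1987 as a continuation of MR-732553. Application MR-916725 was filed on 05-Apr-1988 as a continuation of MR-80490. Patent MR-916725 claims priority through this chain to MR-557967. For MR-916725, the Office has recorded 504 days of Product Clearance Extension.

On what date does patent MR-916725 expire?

Earliest priority filing: 10 October 1982.
Base term: 10 October 1982 + 22 years → 10 October 2004.
Product Clearance Extension: +504 days → 26 February 2006.

February 26, 2006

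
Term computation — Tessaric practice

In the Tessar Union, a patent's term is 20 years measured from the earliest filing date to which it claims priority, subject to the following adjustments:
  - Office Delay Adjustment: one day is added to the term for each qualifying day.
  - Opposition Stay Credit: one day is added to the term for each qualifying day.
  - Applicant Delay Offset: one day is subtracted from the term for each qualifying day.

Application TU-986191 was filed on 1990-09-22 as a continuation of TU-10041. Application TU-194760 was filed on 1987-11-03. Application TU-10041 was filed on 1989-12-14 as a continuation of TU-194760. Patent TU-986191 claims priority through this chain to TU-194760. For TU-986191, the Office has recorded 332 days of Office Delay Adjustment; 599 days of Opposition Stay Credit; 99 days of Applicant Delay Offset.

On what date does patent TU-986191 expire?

Earliest priority filing: 3 November 1987.
Base term: 3 November 1987 + 20 years → 3 November 2007.
Office Delay Adjustment: +332 days → 30 September 2008.
Opposition Stay Credit: +599 days → 22 May 2010.
Applicant Delay Offset: −99 days → 12 February 2010.

2010-02-12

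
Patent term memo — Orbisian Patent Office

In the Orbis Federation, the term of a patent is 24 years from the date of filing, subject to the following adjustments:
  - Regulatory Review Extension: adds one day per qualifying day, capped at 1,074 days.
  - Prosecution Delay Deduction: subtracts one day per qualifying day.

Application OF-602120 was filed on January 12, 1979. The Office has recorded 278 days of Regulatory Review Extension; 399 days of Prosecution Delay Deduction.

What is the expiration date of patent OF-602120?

September 13, 2002

Base term: filing date + 24 years → 12 January 2003.
Regulatory Review Extension: 278 days (within the 1074-day cap) → +278 days → 17 October 2003.
Prosecution Delay Deduction: −399 days → 13 September 2002.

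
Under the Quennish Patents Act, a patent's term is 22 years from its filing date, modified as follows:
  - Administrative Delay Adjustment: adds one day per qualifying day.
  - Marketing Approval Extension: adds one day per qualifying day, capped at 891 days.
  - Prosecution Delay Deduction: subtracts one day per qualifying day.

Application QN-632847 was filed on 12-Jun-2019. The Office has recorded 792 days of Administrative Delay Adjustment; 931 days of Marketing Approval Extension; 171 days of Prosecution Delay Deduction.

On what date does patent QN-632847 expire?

2045-08-02

Base term: filing date + 22 years → 12 June 2041.
Administrative Delay Adjustment: +792 days → 13 August 2043.
Marketing Approval Extension: 931 days claimed exceeds the 891-day cap, so +891 days → 20 January 2046.
Prosecution Delay Deduction: −171 days → 2 August 2045.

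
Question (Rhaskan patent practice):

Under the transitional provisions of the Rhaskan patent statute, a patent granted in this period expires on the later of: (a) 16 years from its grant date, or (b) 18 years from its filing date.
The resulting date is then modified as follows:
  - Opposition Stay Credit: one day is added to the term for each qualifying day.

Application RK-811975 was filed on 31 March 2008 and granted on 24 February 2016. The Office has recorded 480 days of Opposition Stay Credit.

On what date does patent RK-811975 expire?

June 18, 2033

(a) grant + 16 years → 24 February 2032.
(b) filing + 18 years → 31 March 2026.
Later of the two: 24 February 2032.
Opposition Stay Credit: +480 days → 18 June 2033.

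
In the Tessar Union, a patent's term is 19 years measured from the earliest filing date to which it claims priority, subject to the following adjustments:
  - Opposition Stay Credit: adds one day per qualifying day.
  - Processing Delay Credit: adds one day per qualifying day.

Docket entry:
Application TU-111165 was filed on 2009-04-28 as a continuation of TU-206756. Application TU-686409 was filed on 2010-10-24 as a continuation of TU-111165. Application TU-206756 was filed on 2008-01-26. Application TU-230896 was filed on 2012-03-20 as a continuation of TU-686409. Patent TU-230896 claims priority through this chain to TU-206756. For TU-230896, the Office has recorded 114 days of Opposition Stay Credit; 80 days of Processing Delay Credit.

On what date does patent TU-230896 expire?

August 8, 2027

Earliest priority filing: 26 January 2008.
Base term: 26 January 2008 + 19 years → 26 January 2027.
Opposition Stay Credit: +114 days → 20 May 2027.
Processing Delay Credit: +80 days → 8 August 2027.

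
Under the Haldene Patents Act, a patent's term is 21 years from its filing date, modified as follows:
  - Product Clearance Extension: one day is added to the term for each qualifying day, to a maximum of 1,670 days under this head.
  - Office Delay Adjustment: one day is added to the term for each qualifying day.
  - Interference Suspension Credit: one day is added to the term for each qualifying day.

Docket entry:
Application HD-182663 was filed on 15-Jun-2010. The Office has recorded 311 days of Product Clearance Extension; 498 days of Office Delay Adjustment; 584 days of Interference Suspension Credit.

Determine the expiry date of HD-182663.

April 8, 2035

Base term: filing date + 21 years → 15 June 2031.
Product Clearance Extension: 311 days (within the 1670-day cap) → +311 days → 21 April 2032.
Office Delay Adjustment: +498 days → 1 September 2033.
Interference Suspension Credit: +584 days → 8 April 2035.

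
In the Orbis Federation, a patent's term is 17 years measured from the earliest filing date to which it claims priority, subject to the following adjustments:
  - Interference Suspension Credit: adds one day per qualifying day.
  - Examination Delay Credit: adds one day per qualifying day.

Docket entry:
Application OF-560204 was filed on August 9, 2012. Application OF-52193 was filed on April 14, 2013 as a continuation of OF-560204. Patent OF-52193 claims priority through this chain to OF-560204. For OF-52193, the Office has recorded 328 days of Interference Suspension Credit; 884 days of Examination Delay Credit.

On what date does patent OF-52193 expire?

Earliest priority filing: 9 August 2012.
Base term: 9 August 2012 + 17 years → 9 August 2029.
Interference Suspension Credit: +328 days → 3 July 2030.
Examination Delay Credit: +884 days → 3 December 2032.

2032-12-03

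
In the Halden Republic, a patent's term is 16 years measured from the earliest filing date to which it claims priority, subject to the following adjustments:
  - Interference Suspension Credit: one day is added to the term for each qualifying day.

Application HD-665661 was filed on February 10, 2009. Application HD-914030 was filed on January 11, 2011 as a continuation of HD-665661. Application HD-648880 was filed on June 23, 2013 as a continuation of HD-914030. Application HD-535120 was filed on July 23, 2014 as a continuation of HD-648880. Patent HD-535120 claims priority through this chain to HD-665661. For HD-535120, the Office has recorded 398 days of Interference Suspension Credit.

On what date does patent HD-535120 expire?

2026-03-15

Earliest priority filing: 10 February 2009.
Base term: 10 February 2009 + 16 years → 10 February 2025.
Interference Suspension Credit: +398 days → 15 March 2026.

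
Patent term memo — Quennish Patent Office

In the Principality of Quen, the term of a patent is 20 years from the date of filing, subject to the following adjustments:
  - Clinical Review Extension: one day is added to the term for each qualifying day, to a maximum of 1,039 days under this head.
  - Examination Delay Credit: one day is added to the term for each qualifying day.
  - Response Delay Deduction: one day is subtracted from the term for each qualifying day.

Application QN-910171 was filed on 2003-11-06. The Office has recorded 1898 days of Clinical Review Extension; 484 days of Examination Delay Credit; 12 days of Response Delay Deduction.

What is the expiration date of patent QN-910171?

December 26, 2027

Base term: filing date + 20 years → 6 November 2023.
Clinical Review Extension: 1898 days claimed exceeds the 1039-day cap, so +1039 days → 10 September 2026.
Examination Delay Credit: +484 days → 7 January 2028.
Response Delay Deduction: −12 days → 26 December 2027.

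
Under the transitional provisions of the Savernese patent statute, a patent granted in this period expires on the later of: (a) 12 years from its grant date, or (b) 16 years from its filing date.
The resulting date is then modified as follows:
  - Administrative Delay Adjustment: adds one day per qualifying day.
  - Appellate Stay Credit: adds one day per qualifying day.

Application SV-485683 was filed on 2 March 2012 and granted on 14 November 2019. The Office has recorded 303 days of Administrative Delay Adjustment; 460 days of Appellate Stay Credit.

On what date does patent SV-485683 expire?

December 16, 2033

(a) grant + 12 years → 14 November 2031.
(b) filing + 16 years → 2 March 2028.
Later of the two: 14 November 2031.
Administrative Delay Adjustment: +303 days → 12 September 2032.
Appellate Stay Credit: +460 days → 16 December 2033.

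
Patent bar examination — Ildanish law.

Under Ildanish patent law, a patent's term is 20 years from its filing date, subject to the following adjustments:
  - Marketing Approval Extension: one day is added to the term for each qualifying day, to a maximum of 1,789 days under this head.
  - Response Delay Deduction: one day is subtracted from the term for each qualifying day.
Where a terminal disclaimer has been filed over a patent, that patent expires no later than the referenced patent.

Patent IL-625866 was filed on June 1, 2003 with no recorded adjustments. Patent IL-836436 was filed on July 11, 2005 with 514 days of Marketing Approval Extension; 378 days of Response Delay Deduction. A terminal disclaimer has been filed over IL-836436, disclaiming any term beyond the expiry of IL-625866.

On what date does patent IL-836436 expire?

June 1, 2023

Natural term of IL-836436:
  Base: filing + 20 years → 11 July 2025.
  Marketing Approval Extension: 514 days (within the 1789-day cap) → +514 days → 7 December 2026.
  Response Delay Deduction: −378 days → 24 November 2025.
Expiry of referenced patent IL-625866:
  Base: filing + 20 years → 1 June 2023.
Terminal disclaimer: IL-836436 expires on the earlier of 24 November 2025 and 1 June 2023.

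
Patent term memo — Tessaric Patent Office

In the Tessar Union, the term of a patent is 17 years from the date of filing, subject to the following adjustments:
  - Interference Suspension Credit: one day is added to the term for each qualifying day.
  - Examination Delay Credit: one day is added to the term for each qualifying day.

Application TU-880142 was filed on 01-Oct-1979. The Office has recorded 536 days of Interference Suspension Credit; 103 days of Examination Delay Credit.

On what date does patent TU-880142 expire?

July 2, 1998

Base term: filing date + 17 years → 1 October 1996.
Interference Suspension Credit: +536 days → 21 March 1998.
Examination Delay Credit: +103 days → 2 July 1998.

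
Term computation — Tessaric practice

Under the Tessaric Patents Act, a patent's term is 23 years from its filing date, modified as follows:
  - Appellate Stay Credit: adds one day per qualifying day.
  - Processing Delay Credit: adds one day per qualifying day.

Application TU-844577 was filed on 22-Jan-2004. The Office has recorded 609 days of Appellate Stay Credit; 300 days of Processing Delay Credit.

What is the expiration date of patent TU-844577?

2029-07-19

Base term: filing date + 23 years → 22 January 2027.
Appellate Stay Credit: +609 days → 22 September 2028.
Processing Delay Credit: +300 days → 19 July 2029.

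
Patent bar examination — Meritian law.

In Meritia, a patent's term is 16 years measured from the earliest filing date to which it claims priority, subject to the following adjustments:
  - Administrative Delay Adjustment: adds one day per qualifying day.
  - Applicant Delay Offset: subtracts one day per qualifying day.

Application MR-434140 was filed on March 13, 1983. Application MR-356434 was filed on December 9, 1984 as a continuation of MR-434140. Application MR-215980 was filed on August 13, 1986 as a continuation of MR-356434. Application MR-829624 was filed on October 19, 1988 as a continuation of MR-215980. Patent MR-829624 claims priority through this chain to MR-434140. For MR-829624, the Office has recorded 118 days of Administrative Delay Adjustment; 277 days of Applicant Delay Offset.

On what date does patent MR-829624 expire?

October 5, 1998

Earliest priority filing: 13 March 1983.
Base term: 13 March 1983 + 16 years → 13 March 1999.
Administrative Delay Adjustment: +118 days → 9 July 1999.
Applicant Delay Offset: −277 days → 5 October 1998.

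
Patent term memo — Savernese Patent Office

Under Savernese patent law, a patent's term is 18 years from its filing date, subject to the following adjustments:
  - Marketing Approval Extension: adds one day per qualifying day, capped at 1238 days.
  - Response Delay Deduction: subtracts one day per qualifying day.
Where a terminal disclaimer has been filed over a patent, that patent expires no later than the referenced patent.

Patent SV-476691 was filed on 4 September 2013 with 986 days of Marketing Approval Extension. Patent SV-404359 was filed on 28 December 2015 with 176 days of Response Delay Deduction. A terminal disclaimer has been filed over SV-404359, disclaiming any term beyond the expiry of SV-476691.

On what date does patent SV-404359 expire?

2033-07-05

Natural term of SV-404359:
  Base: filing + 18 years → 28 December 2033.
  Response Delay Deduction: −176 days → 5 July 2033.
Expiry of referenced patent SV-476691:
  Base: filing + 18 years → 4 September 2031.
  Marketing Approval Extension: 986 days (within the 1238-day cap) → +986 days → 17 May 2034.
Terminal disclaimer: SV-404359 expires on the earlier of 5 July 2033 and 17 May 2034.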